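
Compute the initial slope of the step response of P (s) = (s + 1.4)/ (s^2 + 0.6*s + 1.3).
IVT: y'(0⁺) = lim_{s→∞} s²·Y(s) = lim_{s→∞} s·P(s).
deg(num) = 1, deg(den) = 2, relative degree = 1, so s·P(s) → (leading num)/(leading den) = 1/1 = 1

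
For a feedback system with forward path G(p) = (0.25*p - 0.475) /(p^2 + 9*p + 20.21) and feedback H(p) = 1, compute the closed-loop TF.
Closed-loop T = G/(1+GH).
Numerator: G_num * H_den = 0.25*p - 0.475.
Denominator: G_den * H_den + G_num * H_num = (p^2 + 9*p + 20.21) + (0.25*p - 0.475) = p^2 + 9.25*p + 19.735.
T(p) = (0.25*p - 0.475)/(p^2 + 9.25*p + 19.735)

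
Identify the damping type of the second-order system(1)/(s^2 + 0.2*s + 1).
Standard form: ωn²/(s²+2ζωn·s+ωn²) gives ωn=1, ζ=0.1.
Underdamped (ζ = 0.1 < 1)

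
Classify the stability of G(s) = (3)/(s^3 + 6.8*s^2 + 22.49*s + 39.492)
Denominator: s^3 + 6.8*s^2 + 22.49*s + 39.492 = (s + 3.6)(s^2 + 3.2*s + 10.97). Poles: -1.6 + 2.9j, -1.6 - 2.9j, -3.6. Stable (all poles in LHP)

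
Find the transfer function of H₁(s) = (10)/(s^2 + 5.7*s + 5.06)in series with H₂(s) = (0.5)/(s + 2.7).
Series: H = H₁ · H₂ = (n₁·n₂)/(d₁·d₂).
Num: n₁·n₂ = 5. Den: d₁·d₂ = s^3 + 8.4*s^2 + 20.45*s + 13.662.
H(s) = (5)/(s^3 + 8.4*s^2 + 20.45*s + 13.662)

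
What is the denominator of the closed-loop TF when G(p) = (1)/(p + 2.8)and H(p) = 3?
Characteristic poly = G_den * H_den + G_num * H_num = (p + 2.8) + (3) = p + 5.8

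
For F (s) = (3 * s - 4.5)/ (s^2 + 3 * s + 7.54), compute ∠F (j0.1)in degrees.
Substitute s = j*0.1: F(j0.1) = -0.595078 + 0.0635489j.
∠F(j0.1) = atan2(Im, Re) = atan2(0.0635489, -0.595078) = 173.90°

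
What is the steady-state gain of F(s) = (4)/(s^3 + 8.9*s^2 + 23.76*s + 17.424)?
DC gain = F(0) = num(0)/den(0) = 4/17.424 = 0.2296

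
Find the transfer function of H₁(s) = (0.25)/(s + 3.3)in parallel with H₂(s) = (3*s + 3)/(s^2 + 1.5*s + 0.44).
Parallel: H = H₁ + H₂ = (n₁·d₂ + n₂·d₁)/(d₁·d₂).
n₁·d₂ = 0.25*s^2 + 0.375*s + 0.11. n₂·d₁ = 3*s^2 + 12.9*s + 9.9. Sum = 3.25*s^2 + 13.275*s + 10.01. d₁·d₂ = s^3 + 4.8*s^2 + 5.39*s + 1.452.
H(s) = (3.25*s^2 + 13.275*s + 10.01)/(s^3 + 4.8*s^2 + 5.39*s + 1.452)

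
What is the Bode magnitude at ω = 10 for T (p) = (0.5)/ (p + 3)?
Substitute p = j*10: T(j10) = 0.0137615 - 0.0458716j.
|T(j10)| = sqrt(Re² + Im²) = 0.04789.
20*log₁₀(0.04789) = -26.39 dB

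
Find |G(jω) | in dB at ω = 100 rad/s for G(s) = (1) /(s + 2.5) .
Substitute s = j*100: G(j100) = 0.000249844 - 0.00999375j.
|G(j100)| = sqrt(Re² + Im²) = 0.009997.
20*log₁₀(0.009997) = -40.00 dB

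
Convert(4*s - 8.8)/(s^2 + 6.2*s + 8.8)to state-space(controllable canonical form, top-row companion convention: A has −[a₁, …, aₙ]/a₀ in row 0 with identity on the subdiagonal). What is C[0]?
Reachable canonical form: C = numerator coefficients (right-aligned, zero-padded to length n).
num = 4*s - 8.8, C = [[4, -8.8]].
C[0] = 4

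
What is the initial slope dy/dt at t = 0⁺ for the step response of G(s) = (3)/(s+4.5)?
IVT: y'(0⁺) = lim_{s→∞} s²·Y(s) = lim_{s→∞} s·G(s).
deg(num) = 0, deg(den) = 1, relative degree = 1, so s·G(s) → (leading num)/(leading den) = 3/1 = 3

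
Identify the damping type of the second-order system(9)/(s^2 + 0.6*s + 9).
Standard form: ωn²/(s²+2ζωn·s+ωn²) gives ωn=3, ζ=0.1.
Underdamped (ζ = 0.1 < 1)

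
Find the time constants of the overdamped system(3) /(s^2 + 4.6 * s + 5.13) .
Overdamped: real poles at -1.9, -2.7. τ = -1/pole → τ₁ = 0.5263, τ₂ = 0.3704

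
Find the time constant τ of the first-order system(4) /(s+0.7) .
First-order system: τ = -1/pole. Pole = -0.7. τ = -1/(-0.7) = 1.429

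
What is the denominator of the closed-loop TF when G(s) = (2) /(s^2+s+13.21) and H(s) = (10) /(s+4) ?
Characteristic poly = G_den * H_den + G_num * H_num = (s^3 + 5*s^2 + 17.21*s + 52.84) + (20) = s^3 + 5*s^2 + 17.21*s + 72.84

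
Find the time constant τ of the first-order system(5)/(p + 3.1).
First-order system: τ = -1/pole. Pole = -3.1. τ = -1/(-3.1) = 0.3226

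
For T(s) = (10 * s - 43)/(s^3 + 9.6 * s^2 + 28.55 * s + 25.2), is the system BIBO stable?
Denominator: s^3 + 9.6*s^2 + 28.55*s + 25.2 = (s + 3.5)(s + 1.6)(s + 4.5). Poles: -1.6, -3.5, -4.5. All Re(p)<0: Yes (stable)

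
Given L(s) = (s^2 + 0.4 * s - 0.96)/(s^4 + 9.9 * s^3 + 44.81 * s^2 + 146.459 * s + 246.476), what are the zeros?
Set numerator = 0: s^2 + 0.4*s - 0.96 = (s - 0.8)(s + 1.2) = 0 → Zeros: -1.2, 0.8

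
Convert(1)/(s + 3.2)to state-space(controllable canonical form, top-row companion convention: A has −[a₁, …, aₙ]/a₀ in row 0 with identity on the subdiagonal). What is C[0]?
Reachable canonical form: C = numerator coefficients (right-aligned, zero-padded to length n).
num = 1, C = [[1]].
C[0] = 1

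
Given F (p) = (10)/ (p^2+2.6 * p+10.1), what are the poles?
Set denominator = 0: p^2 + 2.6*p + 10.1 = 0 → Poles: -1.3 + 2.9j, -1.3 - 2.9j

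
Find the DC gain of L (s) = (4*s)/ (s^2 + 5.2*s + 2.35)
DC gain = L(0) = num(0)/den(0) = 0/2.35 = 0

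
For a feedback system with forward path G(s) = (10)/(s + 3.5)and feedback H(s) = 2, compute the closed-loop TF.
Closed-loop T = G/(1+GH).
Numerator: G_num * H_den = 10.
Denominator: G_den * H_den + G_num * H_num = (s + 3.5) + (20) = s + 23.5.
T(s) = (10)/(s + 23.5)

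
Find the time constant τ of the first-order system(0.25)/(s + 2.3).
First-order system: τ = -1/pole. Pole = -2.3. τ = -1/(-2.3) = 0.4348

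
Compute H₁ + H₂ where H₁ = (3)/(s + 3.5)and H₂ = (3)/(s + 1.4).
Parallel: H = H₁ + H₂ = (n₁·d₂ + n₂·d₁)/(d₁·d₂).
n₁·d₂ = 3*s + 4.2. n₂·d₁ = 3*s + 10.5. Sum = 6*s + 14.7. d₁·d₂ = s^2 + 4.9*s + 4.9.
H(s) = (6*s + 14.7)/(s^2 + 4.9*s + 4.9)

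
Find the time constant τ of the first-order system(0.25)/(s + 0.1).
First-order system: τ = -1/pole. Pole = -0.1. τ = -1/(-0.1) = 10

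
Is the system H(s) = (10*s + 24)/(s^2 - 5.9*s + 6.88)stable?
Denominator: s^2 - 5.9*s + 6.88 = (s - 1.6)(s - 4.3). Poles: 1.6, 4.3. All Re(p)<0: No (unstable)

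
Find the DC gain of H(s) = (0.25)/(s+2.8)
DC gain = H(0) = num(0)/den(0) = 0.25/2.8 = 0.08929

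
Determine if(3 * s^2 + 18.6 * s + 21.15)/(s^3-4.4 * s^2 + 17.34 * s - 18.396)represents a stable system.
Denominator: s^3 - 4.4*s^2 + 17.34*s - 18.396 = (s - 1.4)(s^2 - 3*s + 13.14). Poles: 1.4, 1.5 + 3.3j, 1.5 - 3.3j. All Re(p)<0: No (unstable)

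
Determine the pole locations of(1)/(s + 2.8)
Set denominator = 0: s + 2.8 = 0 → Poles: -2.8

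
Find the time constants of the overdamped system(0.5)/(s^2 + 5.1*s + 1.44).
Overdamped: real poles at -4.8, -0.3. τ = -1/pole → τ₁ = 0.2083, τ₂ = 3.333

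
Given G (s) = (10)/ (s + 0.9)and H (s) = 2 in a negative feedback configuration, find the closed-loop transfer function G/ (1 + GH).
Closed-loop T = G/(1+GH).
Numerator: G_num * H_den = 10.
Denominator: G_den * H_den + G_num * H_num = (s + 0.9) + (20) = s + 20.9.
T(s) = (10)/(s + 20.9)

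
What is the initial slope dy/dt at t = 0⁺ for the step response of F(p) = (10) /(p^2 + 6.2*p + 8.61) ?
IVT: y'(0⁺) = lim_{p→∞} p²·Y(p) = lim_{p→∞} p·F(p).
deg(num) = 0, deg(den) = 2, relative degree = 2 ≥ 2, so p·F(p) → 0. Initial slope = 0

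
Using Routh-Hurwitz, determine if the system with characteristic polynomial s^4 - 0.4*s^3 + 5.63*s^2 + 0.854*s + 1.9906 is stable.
Routh array:
s^4: [1, 5.63, 1.9906]; s^3: [-0.4, 0.854]; s^2: [7.765, 1.9906]; s^1: [0.956542]; s^0: [1.9906]
First column: [1, -0.4, 7.765, 0.956542, 1.9906]. Sign changes = 2.
No, unstable (2 RHP root(s))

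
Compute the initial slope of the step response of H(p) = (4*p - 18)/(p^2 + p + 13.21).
IVT: y'(0⁺) = lim_{p→∞} p²·Y(p) = lim_{p→∞} p·H(p).
deg(num) = 1, deg(den) = 2, relative degree = 1, so p·H(p) → (leading num)/(leading den) = 4/1 = 4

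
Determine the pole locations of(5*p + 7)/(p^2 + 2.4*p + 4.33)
Set denominator = 0: p^2 + 2.4*p + 4.33 = 0 → Poles: -1.2 + 1.7j, -1.2 - 1.7j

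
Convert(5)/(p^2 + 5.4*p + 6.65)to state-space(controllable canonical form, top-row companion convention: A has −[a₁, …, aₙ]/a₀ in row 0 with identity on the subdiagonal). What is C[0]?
Reachable canonical form: C = numerator coefficients (right-aligned, zero-padded to length n).
num = 5, C = [[0, 5]].
C[0] = 0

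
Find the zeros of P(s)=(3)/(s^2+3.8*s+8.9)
Numerator is a nonzero constant (3) → Zeros: none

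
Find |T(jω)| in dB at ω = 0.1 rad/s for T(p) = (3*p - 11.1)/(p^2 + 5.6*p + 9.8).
Substitute p = j*0.1: T(j0.1) = -1.12837 + 0.0951874j.
|T(j0.1)| = sqrt(Re² + Im²) = 1.132.
20*log₁₀(1.132) = 1.08 dB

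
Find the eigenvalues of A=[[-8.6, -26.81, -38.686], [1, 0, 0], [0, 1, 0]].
Eigenvalues solve det(λI - A) = 0.
Characteristic polynomial: λ^3 + 8.6*λ^2 + 26.81*λ + 38.686 = 0.
Factor: (λ + 4.6)(λ^2 + 4*λ + 8.41) = 0.
Roots: -2 + 2.1j, -2 - 2.1j, -4.6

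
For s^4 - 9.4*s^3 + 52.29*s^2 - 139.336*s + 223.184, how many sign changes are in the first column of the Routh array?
Routh array:
s^4: [1, 52.29, 223.184]; s^3: [-9.4, -139.336]; s^2: [37.467, 223.184]; s^1: [-83.342]; s^0: [223.184]
First column: [1, -9.4, 37.467, -83.342, 223.184]. Sign changes = 4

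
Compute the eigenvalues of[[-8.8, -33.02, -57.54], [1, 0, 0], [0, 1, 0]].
Eigenvalues solve det(λI - A) = 0.
Characteristic polynomial: λ^3 + 8.8*λ^2 + 33.02*λ + 57.54 = 0.
Factor: (λ + 4.2)(λ^2 + 4.6*λ + 13.7) = 0.
Roots: -2.3 + 2.9j, -2.3 - 2.9j, -4.2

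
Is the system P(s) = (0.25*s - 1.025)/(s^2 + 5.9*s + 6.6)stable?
Denominator: s^2 + 5.9*s + 6.6 = (s + 1.5)(s + 4.4). Poles: -1.5, -4.4. All Re(p)<0: Yes (stable)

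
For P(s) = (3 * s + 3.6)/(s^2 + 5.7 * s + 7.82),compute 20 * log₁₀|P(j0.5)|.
Substitute s = j*0.5: P(j0.5) = 0.481862 + 0.0167361j.
|P(j0.5)| = sqrt(Re² + Im²) = 0.4822.
20*log₁₀(0.4822) = -6.34 dB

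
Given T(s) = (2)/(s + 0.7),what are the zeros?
Numerator is a nonzero constant (2) → Zeros: none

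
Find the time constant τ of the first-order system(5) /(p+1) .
First-order system: τ = -1/pole. Pole = -1. τ = -1/(-1) = 1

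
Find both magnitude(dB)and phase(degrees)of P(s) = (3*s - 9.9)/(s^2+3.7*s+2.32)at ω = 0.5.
Substitute s = j*0.5: P(j0.5) = -2.29883 + 2.77915j.
|P| = 20*log₁₀(sqrt(Re²+Im²)) = 11.14 dB.
∠P = atan2(Im, Re) = 129.60°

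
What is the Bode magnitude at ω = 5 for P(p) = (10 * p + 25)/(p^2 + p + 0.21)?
Substitute p = j*5: P(j5) = -0.578146 - 2.13355j.
|P(j5)| = sqrt(Re² + Im²) = 2.21.
20*log₁₀(2.21) = 6.89 dB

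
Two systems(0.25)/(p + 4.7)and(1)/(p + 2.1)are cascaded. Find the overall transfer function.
Series: H = H₁ · H₂ = (n₁·n₂)/(d₁·d₂).
Num: n₁·n₂ = 0.25. Den: d₁·d₂ = p^2 + 6.8*p + 9.87.
H(p) = (0.25)/(p^2 + 6.8*p + 9.87)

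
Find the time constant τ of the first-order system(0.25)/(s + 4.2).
First-order system: τ = -1/pole. Pole = -4.2. τ = -1/(-4.2) = 0.2381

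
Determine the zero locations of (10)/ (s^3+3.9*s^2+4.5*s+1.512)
Numerator is a nonzero constant (10) → Zeros: none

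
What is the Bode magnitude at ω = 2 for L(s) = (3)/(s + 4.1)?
Substitute s = j*2: L(j2) = 0.591062 - 0.288323j.
|L(j2)| = sqrt(Re² + Im²) = 0.6576.
20*log₁₀(0.6576) = -3.64 dB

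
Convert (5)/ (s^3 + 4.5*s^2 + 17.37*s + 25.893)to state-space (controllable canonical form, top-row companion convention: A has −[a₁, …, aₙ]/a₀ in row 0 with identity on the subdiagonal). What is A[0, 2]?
Reachable canonical form for den = s^3 + 4.5*s^2 + 17.37*s + 25.893: top row of A = -[a₁,a₂,...,aₙ]/a₀, ones on the subdiagonal, zeros elsewhere.
A = [[-4.5, -17.37, -25.893], [1, 0, 0], [0, 1, 0]].
A[0,2] = -25.893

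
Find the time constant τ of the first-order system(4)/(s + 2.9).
First-order system: τ = -1/pole. Pole = -2.9. τ = -1/(-2.9) = 0.3448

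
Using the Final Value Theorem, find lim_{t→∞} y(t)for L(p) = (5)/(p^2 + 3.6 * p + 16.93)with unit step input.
FVT: lim_{t→∞} y(t) = lim_{p→0} p*Y(p) where Y(p) = L(p)/p.
= lim_{p→0} L(p) = L(0) = num(0)/den(0) = 5/16.93 = 0.2953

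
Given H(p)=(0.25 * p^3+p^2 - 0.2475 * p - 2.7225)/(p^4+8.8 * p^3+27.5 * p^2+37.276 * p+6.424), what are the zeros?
Set numerator = 0: 0.25*p^3 + p^2 - 0.2475*p - 2.7225 = 0.25*(p + 2.2)(p + 3.3)(p - 1.5) = 0 → Zeros: -2.2, -3.3, 1.5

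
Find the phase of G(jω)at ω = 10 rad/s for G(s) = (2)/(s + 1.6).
Substitute s = j*10: G(j10) = 0.0312012 - 0.195008j.
∠G(j10) = atan2(Im, Re) = atan2(-0.195008, 0.0312012) = -80.91°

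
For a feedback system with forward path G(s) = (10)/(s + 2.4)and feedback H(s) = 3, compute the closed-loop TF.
Closed-loop T = G/(1+GH).
Numerator: G_num * H_den = 10.
Denominator: G_den * H_den + G_num * H_num = (s + 2.4) + (30) = s + 32.4.
T(s) = (10)/(s + 32.4)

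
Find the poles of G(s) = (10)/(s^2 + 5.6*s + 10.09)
Set denominator = 0: s^2 + 5.6*s + 10.09 = 0 → Poles: -2.8 + 1.5j, -2.8 - 1.5j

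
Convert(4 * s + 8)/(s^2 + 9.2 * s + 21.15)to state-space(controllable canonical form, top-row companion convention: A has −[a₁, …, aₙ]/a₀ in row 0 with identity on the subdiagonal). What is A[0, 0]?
Reachable canonical form for den = s^2 + 9.2*s + 21.15: top row of A = -[a₁,a₂,...,aₙ]/a₀, ones on the subdiagonal, zeros elsewhere.
A = [[-9.2, -21.15], [1, 0]].
A[0,0] = -9.2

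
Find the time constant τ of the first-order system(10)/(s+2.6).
First-order system: τ = -1/pole. Pole = -2.6. τ = -1/(-2.6) = 0.3846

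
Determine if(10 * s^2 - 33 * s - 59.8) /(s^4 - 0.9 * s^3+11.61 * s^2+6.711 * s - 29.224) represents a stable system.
Denominator: s^4 - 0.9*s^3 + 11.61*s^2 + 6.711*s - 29.224 = (s + 1.6)(s - 1.3)(s^2 - 1.2*s + 14.05). Poles: -1.6, 0.6 + 3.7j, 0.6 - 3.7j, 1.3. All Re(p)<0: No (unstable)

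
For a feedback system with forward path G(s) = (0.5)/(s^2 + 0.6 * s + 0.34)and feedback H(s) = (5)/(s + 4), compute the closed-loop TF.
Closed-loop T = G/(1+GH).
Numerator: G_num * H_den = 0.5*s + 2.
Denominator: G_den * H_den + G_num * H_num = (s^3 + 4.6*s^2 + 2.74*s + 1.36) + (2.5) = s^3 + 4.6*s^2 + 2.74*s + 3.86.
T(s) = (0.5*s + 2)/(s^3 + 4.6*s^2 + 2.74*s + 3.86)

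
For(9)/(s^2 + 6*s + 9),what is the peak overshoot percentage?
Standard form: ωn²/(s²+2ζωn·s+ωn²) → ωn = 3, ζ = 1.
ζ ≥ 1, so the response is non-oscillatory: peak overshoot = 0%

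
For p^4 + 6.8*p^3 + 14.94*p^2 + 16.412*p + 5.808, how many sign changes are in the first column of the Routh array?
Routh array:
p^4: [1, 14.94, 5.808]; p^3: [6.8, 16.412]; p^2: [12.5265, 5.808]; p^1: [13.2591]; p^0: [5.808]
First column: [1, 6.8, 12.5265, 13.2591, 5.808]. Sign changes = 0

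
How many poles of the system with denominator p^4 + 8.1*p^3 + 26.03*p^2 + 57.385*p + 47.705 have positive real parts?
p^4 + 8.1*p^3 + 26.03*p^2 + 57.385*p + 47.705 = (p + 4.7)(p + 1.4)(p^2 + 2*p + 7.25). Poles: -1 + 2.5j, -1 - 2.5j, -1.4, -4.7. RHP poles (Re>0): 0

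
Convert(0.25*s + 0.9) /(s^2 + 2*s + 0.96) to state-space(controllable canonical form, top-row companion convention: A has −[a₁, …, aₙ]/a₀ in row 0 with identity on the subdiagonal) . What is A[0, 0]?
Reachable canonical form for den = s^2 + 2*s + 0.96: top row of A = -[a₁,a₂,...,aₙ]/a₀, ones on the subdiagonal, zeros elsewhere.
A = [[-2, -0.96], [1, 0]].
A[0,0] = -2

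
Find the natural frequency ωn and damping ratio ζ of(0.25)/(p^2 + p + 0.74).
Underdamped: complex pole -0.5 + 0.7j. ωn = |pole| = 0.8602, ζ = -Re(pole)/ωn = 0.5812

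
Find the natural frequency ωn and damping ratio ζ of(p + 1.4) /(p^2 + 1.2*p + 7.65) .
Underdamped: complex pole -0.6 + 2.7j. ωn = |pole| = 2.766, ζ = -Re(pole)/ωn = 0.2169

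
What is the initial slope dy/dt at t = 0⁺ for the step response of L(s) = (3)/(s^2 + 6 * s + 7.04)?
IVT: y'(0⁺) = lim_{s→∞} s²·Y(s) = lim_{s→∞} s·L(s).
deg(num) = 0, deg(den) = 2, relative degree = 2 ≥ 2, so s·L(s) → 0. Initial slope = 0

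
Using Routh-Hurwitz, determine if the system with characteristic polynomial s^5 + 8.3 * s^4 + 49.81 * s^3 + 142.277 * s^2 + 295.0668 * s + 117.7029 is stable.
Routh array:
s^5: [1, 49.81, 295.0668]; s^4: [8.3, 142.277, 117.7029]; s^3: [32.6682, 280.886]; s^2: [70.9124, 117.7029]; s^1: [226.662]; s^0: [117.7029]
First column: [1, 8.3, 32.6682, 70.9124, 226.662, 117.7029]. Sign changes = 0.
Yes, stable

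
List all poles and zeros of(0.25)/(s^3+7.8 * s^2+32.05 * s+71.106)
Set denominator = 0: s^3 + 7.8*s^2 + 32.05*s + 71.106 = (s + 4.2)(s^2 + 3.6*s + 16.93) = 0 → Poles: -1.8 + 3.7j, -1.8 - 3.7j, -4.2
Numerator is a nonzero constant (0.25) → Zeros: none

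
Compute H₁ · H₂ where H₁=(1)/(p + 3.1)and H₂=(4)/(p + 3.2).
Series: H = H₁ · H₂ = (n₁·n₂)/(d₁·d₂).
Num: n₁·n₂ = 4. Den: d₁·d₂ = p^2 + 6.3*p + 9.92.
H(p) = (4)/(p^2 + 6.3*p + 9.92)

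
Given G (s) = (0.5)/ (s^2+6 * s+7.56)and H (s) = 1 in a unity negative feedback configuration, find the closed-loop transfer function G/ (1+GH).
Closed-loop T = G/(1+GH).
Numerator: G_num * H_den = 0.5.
Denominator: G_den * H_den + G_num * H_num = (s^2 + 6*s + 7.56) + (0.5) = s^2 + 6*s + 8.06.
T(s) = (0.5)/(s^2 + 6*s + 8.06)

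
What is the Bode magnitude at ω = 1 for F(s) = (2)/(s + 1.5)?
Substitute s = j*1: F(j1) = 0.923077 - 0.615385j.
|F(j1)| = sqrt(Re² + Im²) = 1.109.
20*log₁₀(1.109) = 0.90 dB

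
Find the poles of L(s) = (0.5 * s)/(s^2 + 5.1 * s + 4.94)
Set denominator = 0: s^2 + 5.1*s + 4.94 = (s + 3.8)(s + 1.3) = 0 → Poles: -1.3, -3.8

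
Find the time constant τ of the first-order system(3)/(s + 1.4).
First-order system: τ = -1/pole. Pole = -1.4. τ = -1/(-1.4) = 0.7143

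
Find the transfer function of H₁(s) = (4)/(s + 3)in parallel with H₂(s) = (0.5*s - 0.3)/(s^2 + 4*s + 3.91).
Parallel: H = H₁ + H₂ = (n₁·d₂ + n₂·d₁)/(d₁·d₂).
n₁·d₂ = 4*s^2 + 16*s + 15.64. n₂·d₁ = 0.5*s^2 + 1.2*s - 0.9. Sum = 4.5*s^2 + 17.2*s + 14.74. d₁·d₂ = s^3 + 7*s^2 + 15.91*s + 11.73.
H(s) = (4.5*s^2 + 17.2*s + 14.74)/(s^3 + 7*s^2 + 15.91*s + 11.73)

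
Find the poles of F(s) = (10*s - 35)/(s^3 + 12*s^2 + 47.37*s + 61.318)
Set denominator = 0: s^3 + 12*s^2 + 47.37*s + 61.318 = (s + 4.6)(s + 3.1)(s + 4.3) = 0 → Poles: -3.1, -4.3, -4.6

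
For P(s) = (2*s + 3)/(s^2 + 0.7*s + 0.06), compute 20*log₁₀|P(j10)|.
Substitute s = j*10: P(j10) = -0.0159231 - 0.201235j.
|P(j10)| = sqrt(Re² + Im²) = 0.2019.
20*log₁₀(0.2019) = -13.90 dB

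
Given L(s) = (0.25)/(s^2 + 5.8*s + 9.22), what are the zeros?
Numerator is a nonzero constant (0.25) → Zeros: none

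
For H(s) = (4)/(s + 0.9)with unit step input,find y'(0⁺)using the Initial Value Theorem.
IVT: y'(0⁺) = lim_{s→∞} s²·Y(s) = lim_{s→∞} s·H(s).
deg(num) = 0, deg(den) = 1, relative degree = 1, so s·H(s) → (leading num)/(leading den) = 4/1 = 4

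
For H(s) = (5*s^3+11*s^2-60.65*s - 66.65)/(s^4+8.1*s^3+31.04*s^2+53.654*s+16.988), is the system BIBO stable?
Denominator: s^4 + 8.1*s^3 + 31.04*s^2 + 53.654*s + 16.988 = (s + 3.1)(s + 0.4)(s^2 + 4.6*s + 13.7). Poles: -0.4, -2.3 + 2.9j, -2.3 - 2.9j, -3.1. All Re(p)<0: Yes (stable)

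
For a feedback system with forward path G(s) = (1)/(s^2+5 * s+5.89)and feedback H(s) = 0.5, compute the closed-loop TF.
Closed-loop T = G/(1+GH).
Numerator: G_num * H_den = 1.
Denominator: G_den * H_den + G_num * H_num = (s^2 + 5*s + 5.89) + (0.5) = s^2 + 5*s + 6.39.
T(s) = (1)/(s^2 + 5*s + 6.39)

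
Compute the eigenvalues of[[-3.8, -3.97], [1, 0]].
Eigenvalues solve det(λI - A) = 0.
Characteristic polynomial: λ^2 + 3.8*λ + 3.97 = 0.
Roots: -1.9 + 0.6j, -1.9 - 0.6j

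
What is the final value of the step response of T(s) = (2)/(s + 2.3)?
FVT: lim_{t→∞} y(t) = lim_{s→0} s*Y(s) where Y(s) = T(s)/s.
= lim_{s→0} T(s) = T(0) = num(0)/den(0) = 2/2.3 = 0.8696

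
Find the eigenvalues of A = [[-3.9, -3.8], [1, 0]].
Eigenvalues solve det(λI - A) = 0.
Characteristic polynomial: λ^2 + 3.9*λ + 3.8 = 0.
Factor: (λ + 1.9)(λ + 2) = 0.
Roots: -1.9, -2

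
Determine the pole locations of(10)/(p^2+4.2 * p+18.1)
Set denominator = 0: p^2 + 4.2*p + 18.1 = 0 → Poles: -2.1 + 3.7j, -2.1 - 3.7j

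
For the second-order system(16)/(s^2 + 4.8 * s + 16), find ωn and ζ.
Standard form: ωn²/(s²+2ζωn·s+ωn²).
const=16=ωn² → ωn=4, s coeff=4.8=2ζωn → ζ=0.6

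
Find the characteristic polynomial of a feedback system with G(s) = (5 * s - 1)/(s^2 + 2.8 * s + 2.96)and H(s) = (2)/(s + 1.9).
Characteristic poly = G_den * H_den + G_num * H_num = (s^3 + 4.7*s^2 + 8.28*s + 5.624) + (10*s - 2) = s^3 + 4.7*s^2 + 18.28*s + 3.624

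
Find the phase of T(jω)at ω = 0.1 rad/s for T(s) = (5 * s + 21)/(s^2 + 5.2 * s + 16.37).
Substitute s = j*0.1: T(j0.1) = 1.28329 - 0.0102269j.
∠T(j0.1) = atan2(Im, Re) = atan2(-0.0102269, 1.28329) = -0.46°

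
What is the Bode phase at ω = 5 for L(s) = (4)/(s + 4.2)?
Substitute s = j*5: L(j5) = 0.393996 - 0.469043j.
∠L(j5) = atan2(Im, Re) = atan2(-0.469043, 0.393996) = -49.97°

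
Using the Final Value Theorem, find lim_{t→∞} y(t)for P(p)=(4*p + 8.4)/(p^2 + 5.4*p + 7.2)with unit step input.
FVT: lim_{t→∞} y(t) = lim_{p→0} p*Y(p) where Y(p) = P(p)/p.
= lim_{p→0} P(p) = P(0) = num(0)/den(0) = 8.4/7.2 = 1.167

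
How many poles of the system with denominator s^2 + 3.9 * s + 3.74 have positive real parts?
s^2 + 3.9*s + 3.74 = (s + 2.2)(s + 1.7). Poles: -1.7, -2.2. RHP poles (Re>0): 0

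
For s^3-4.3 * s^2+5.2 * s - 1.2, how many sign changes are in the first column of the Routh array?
Routh array:
s^3: [1, 5.2]; s^2: [-4.3, -1.2]; s^1: [4.92093]; s^0: [-1.2]
First column: [1, -4.3, 4.92093, -1.2]. Sign changes = 3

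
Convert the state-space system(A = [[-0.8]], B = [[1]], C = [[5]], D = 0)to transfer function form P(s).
P(s) = C(sI - A)⁻¹B + D.
Characteristic polynomial det(sI - A) = s + 0.8.
Numerator from C·adj(sI-A)·B + D·det(sI-A) = 5.
P(s) = (5)/(s + 0.8)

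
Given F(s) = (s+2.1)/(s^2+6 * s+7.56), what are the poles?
Set denominator = 0: s^2 + 6*s + 7.56 = (s + 4.2)(s + 1.8) = 0 → Poles: -1.8, -4.2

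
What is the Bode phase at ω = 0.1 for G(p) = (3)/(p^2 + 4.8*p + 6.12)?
Substitute p = j*0.1: G(j0.1) = 0.487987 - 0.0383361j.
∠G(j0.1) = atan2(Im, Re) = atan2(-0.0383361, 0.487987) = -4.49°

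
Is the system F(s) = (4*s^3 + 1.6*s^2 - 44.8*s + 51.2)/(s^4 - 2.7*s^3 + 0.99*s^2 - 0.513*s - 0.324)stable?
Denominator: s^4 - 2.7*s^3 + 0.99*s^2 - 0.513*s - 0.324 = (s - 2.4)(s + 0.3)(s^2 - 0.6*s + 0.45). Poles: -0.3, 0.3 + 0.6j, 0.3 - 0.6j, 2.4. All Re(p)<0: No (unstable)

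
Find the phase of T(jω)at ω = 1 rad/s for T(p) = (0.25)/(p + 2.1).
Substitute p = j*1: T(j1) = 0.0970425 - 0.0462107j.
∠T(j1) = atan2(Im, Re) = atan2(-0.0462107, 0.0970425) = -25.46°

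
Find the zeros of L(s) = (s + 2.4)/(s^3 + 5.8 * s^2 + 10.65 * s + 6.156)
Set numerator = 0: s + 2.4 = 0 → Zeros: -2.4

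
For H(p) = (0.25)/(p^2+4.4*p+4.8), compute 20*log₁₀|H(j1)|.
Substitute p = j*1: H(j1) = 0.0281065 - 0.0325444j.
|H(j1)| = sqrt(Re² + Im²) = 0.043.
20*log₁₀(0.043) = -27.33 dB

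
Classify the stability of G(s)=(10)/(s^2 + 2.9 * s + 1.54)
Denominator: s^2 + 2.9*s + 1.54 = (s + 2.2)(s + 0.7). Poles: -0.7, -2.2. Stable (all poles in LHP)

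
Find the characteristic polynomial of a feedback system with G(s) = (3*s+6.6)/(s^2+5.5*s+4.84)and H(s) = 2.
Characteristic poly = G_den * H_den + G_num * H_num = (s^2 + 5.5*s + 4.84) + (6*s + 13.2) = s^2 + 11.5*s + 18.04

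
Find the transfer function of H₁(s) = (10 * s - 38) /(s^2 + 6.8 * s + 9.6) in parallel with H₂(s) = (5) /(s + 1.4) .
Parallel: H = H₁ + H₂ = (n₁·d₂ + n₂·d₁)/(d₁·d₂).
n₁·d₂ = 10*s^2 - 24*s - 53.2. n₂·d₁ = 5*s^2 + 34*s + 48. Sum = 15*s^2 + 10*s - 5.2. d₁·d₂ = s^3 + 8.2*s^2 + 19.12*s + 13.44.
H(s) = (15*s^2 + 10*s - 5.2)/(s^3 + 8.2*s^2 + 19.12*s + 13.44)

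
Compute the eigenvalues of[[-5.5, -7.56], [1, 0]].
Eigenvalues solve det(λI - A) = 0.
Characteristic polynomial: λ^2 + 5.5*λ + 7.56 = 0.
Factor: (λ + 2.8)(λ + 2.7) = 0.
Roots: -2.7, -2.8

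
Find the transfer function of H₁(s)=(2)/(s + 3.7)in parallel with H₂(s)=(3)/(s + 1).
Parallel: H = H₁ + H₂ = (n₁·d₂ + n₂·d₁)/(d₁·d₂).
n₁·d₂ = 2*s + 2. n₂·d₁ = 3*s + 11.1. Sum = 5*s + 13.1. d₁·d₂ = s^2 + 4.7*s + 3.7.
H(s) = (5*s + 13.1)/(s^2 + 4.7*s + 3.7)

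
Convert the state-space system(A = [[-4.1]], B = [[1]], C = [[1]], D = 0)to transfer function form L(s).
L(s) = C(sI - A)⁻¹B + D.
Characteristic polynomial det(sI - A) = s + 4.1.
Numerator from C·adj(sI-A)·B + D·det(sI-A) = 1.
L(s) = (1)/(s + 4.1)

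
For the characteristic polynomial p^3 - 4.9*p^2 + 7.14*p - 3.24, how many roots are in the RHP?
p^3 - 4.9*p^2 + 7.14*p - 3.24 = (p - 1.2)(p - 1)(p - 2.7). Poles: 1, 1.2, 2.7. RHP poles (Re>0): 3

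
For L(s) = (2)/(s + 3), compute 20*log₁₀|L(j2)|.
Substitute s = j*2: L(j2) = 0.461538 - 0.307692j.
|L(j2)| = sqrt(Re² + Im²) = 0.5547.
20*log₁₀(0.5547) = -5.12 dB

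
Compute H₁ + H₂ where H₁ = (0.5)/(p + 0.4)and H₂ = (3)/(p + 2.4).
Parallel: H = H₁ + H₂ = (n₁·d₂ + n₂·d₁)/(d₁·d₂).
n₁·d₂ = 0.5*p + 1.2. n₂·d₁ = 3*p + 1.2. Sum = 3.5*p + 2.4. d₁·d₂ = p^2 + 2.8*p + 0.96.
H(p) = (3.5*p + 2.4)/(p^2 + 2.8*p + 0.96)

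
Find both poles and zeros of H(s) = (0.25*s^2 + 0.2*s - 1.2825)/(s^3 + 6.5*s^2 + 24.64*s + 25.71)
Set denominator = 0: s^3 + 6.5*s^2 + 24.64*s + 25.71 = (s + 1.5)(s^2 + 5*s + 17.14) = 0 → Poles: -1.5, -2.5 + 3.3j, -2.5 - 3.3j
Set numerator = 0: 0.25*s^2 + 0.2*s - 1.2825 = 0.25*(s - 1.9)(s + 2.7) = 0 → Zeros: -2.7, 1.9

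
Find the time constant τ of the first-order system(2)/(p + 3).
First-order system: τ = -1/pole. Pole = -3. τ = -1/(-3) = 0.3333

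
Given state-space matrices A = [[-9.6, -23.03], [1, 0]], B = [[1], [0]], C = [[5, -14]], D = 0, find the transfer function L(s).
L(s) = C(sI - A)⁻¹B + D.
Characteristic polynomial det(sI - A) = s^2 + 9.6*s + 23.03.
Numerator from C·adj(sI-A)·B + D·det(sI-A) = 5*s - 14.
L(s) = (5*s - 14)/(s^2 + 9.6*s + 23.03)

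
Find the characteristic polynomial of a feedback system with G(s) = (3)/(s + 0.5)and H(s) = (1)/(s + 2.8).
Characteristic poly = G_den * H_den + G_num * H_num = (s^2 + 3.3*s + 1.4) + (3) = s^2 + 3.3*s + 4.4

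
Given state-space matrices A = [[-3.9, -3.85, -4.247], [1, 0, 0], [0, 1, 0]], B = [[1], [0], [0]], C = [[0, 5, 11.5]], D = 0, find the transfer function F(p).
F(p) = C(pI - A)⁻¹B + D.
Characteristic polynomial det(pI - A) = p^3 + 3.9*p^2 + 3.85*p + 4.247.
Numerator from C·adj(pI-A)·B + D·det(pI-A) = 5*p + 11.5.
F(p) = (5*p + 11.5)/(p^3 + 3.9*p^2 + 3.85*p + 4.247)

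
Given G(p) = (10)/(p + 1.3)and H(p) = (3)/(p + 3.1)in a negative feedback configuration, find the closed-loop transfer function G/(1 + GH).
Closed-loop T = G/(1+GH).
Numerator: G_num * H_den = 10*p + 31.
Denominator: G_den * H_den + G_num * H_num = (p^2 + 4.4*p + 4.03) + (30) = p^2 + 4.4*p + 34.03.
T(p) = (10*p + 31)/(p^2 + 4.4*p + 34.03)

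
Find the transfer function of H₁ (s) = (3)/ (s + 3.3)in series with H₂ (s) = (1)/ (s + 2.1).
Series: H = H₁ · H₂ = (n₁·n₂)/(d₁·d₂).
Num: n₁·n₂ = 3. Den: d₁·d₂ = s^2 + 5.4*s + 6.93.
H(s) = (3)/(s^2 + 5.4*s + 6.93)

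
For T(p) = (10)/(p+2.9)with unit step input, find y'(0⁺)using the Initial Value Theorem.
IVT: y'(0⁺) = lim_{p→∞} p²·Y(p) = lim_{p→∞} p·T(p).
deg(num) = 0, deg(den) = 1, relative degree = 1, so p·T(p) → (leading num)/(leading den) = 10/1 = 10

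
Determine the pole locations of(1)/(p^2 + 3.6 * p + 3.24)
Set denominator = 0: p^2 + 3.6*p + 3.24 = (p + 1.8)(p + 1.8) = 0 → Poles: -1.8, -1.8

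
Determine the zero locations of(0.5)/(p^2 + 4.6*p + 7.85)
Numerator is a nonzero constant (0.5) → Zeros: none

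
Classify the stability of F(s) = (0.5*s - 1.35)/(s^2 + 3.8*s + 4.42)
Denominator: s^2 + 3.8*s + 4.42. Poles: -1.9 + 0.9j, -1.9 - 0.9j. Stable (all poles in LHP)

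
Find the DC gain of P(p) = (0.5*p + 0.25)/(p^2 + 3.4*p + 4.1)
DC gain = P(0) = num(0)/den(0) = 0.25/4.1 = 0.06098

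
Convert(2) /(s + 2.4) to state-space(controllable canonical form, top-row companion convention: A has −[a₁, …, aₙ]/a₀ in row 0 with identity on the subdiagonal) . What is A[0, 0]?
Reachable canonical form for den = s + 2.4: top row of A = -[a₁,a₂,...,aₙ]/a₀, ones on the subdiagonal, zeros elsewhere.
A = [[-2.4]].
A[0,0] = -2.4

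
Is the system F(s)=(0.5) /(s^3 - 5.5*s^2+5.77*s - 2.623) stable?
Denominator: s^3 - 5.5*s^2 + 5.77*s - 2.623 = (s - 4.3)(s^2 - 1.2*s + 0.61). Poles: 0.6 + 0.5j, 0.6 - 0.5j, 4.3. All Re(p)<0: No (unstable)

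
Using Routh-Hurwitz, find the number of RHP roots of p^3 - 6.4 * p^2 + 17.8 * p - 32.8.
Routh array:
p^3: [1, 17.8]; p^2: [-6.4, -32.8]; p^1: [12.675]; p^0: [-32.8]
First column: [1, -6.4, 12.675, -32.8]. Sign changes = RHP roots = 3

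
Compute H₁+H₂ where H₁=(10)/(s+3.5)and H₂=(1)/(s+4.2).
Parallel: H = H₁ + H₂ = (n₁·d₂ + n₂·d₁)/(d₁·d₂).
n₁·d₂ = 10*s + 42. n₂·d₁ = s + 3.5. Sum = 11*s + 45.5. d₁·d₂ = s^2 + 7.7*s + 14.7.
H(s) = (11*s + 45.5)/(s^2 + 7.7*s + 14.7)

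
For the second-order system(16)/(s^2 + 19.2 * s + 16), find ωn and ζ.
Standard form: ωn²/(s²+2ζωn·s+ωn²).
const=16=ωn² → ωn=4, s coeff=19.2=2ζωn → ζ=2.4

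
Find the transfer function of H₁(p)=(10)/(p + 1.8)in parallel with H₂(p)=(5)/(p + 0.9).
Parallel: H = H₁ + H₂ = (n₁·d₂ + n₂·d₁)/(d₁·d₂).
n₁·d₂ = 10*p + 9. n₂·d₁ = 5*p + 9. Sum = 15*p + 18. d₁·d₂ = p^2 + 2.7*p + 1.62.
H(p) = (15*p + 18)/(p^2 + 2.7*p + 1.62)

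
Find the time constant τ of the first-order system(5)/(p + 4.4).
First-order system: τ = -1/pole. Pole = -4.4. τ = -1/(-4.4) = 0.2273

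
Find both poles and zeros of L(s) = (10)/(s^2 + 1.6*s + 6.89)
Set denominator = 0: s^2 + 1.6*s + 6.89 = 0 → Poles: -0.8 + 2.5j, -0.8 - 2.5j
Numerator is a nonzero constant (10) → Zeros: none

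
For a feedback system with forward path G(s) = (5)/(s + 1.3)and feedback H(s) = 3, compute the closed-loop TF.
Closed-loop T = G/(1+GH).
Numerator: G_num * H_den = 5.
Denominator: G_den * H_den + G_num * H_num = (s + 1.3) + (15) = s + 16.3.
T(s) = (5)/(s + 16.3)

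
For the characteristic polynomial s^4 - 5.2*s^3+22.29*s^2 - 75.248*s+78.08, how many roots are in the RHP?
s^4 - 5.2*s^3 + 22.29*s^2 - 75.248*s + 78.08 = (s - 3.2)(s - 1.6)(s^2 - 0.4*s + 15.25). Poles: 0.2 + 3.9j, 0.2 - 3.9j, 1.6, 3.2. RHP poles (Re>0): 4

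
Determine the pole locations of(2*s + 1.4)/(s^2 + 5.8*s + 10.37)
Set denominator = 0: s^2 + 5.8*s + 10.37 = 0 → Poles: -2.9 + 1.4j, -2.9 - 1.4j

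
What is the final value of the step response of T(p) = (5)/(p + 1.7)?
FVT: lim_{t→∞} y(t) = lim_{p→0} p*Y(p) where Y(p) = T(p)/p.
= lim_{p→0} T(p) = T(0) = num(0)/den(0) = 5/1.7 = 2.941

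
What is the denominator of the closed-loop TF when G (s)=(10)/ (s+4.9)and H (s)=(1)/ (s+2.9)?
Characteristic poly = G_den * H_den + G_num * H_num = (s^2 + 7.8*s + 14.21) + (10) = s^2 + 7.8*s + 24.21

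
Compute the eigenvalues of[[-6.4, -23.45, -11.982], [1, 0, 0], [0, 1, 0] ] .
Eigenvalues solve det(λI - A) = 0.
Characteristic polynomial: λ^3 + 6.4*λ^2 + 23.45*λ + 11.982 = 0.
Factor: (λ + 0.6)(λ^2 + 5.8*λ + 19.97) = 0.
Roots: -0.6, -2.9 + 3.4j, -2.9 - 3.4j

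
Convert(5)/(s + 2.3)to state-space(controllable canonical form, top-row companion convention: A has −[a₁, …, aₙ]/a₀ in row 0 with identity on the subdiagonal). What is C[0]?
Reachable canonical form: C = numerator coefficients (right-aligned, zero-padded to length n).
num = 5, C = [[5]].
C[0] = 5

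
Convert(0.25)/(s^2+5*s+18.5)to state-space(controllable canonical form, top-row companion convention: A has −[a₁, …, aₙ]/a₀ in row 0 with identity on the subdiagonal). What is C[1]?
Reachable canonical form: C = numerator coefficients (right-aligned, zero-padded to length n).
num = 0.25, C = [[0, 0.25]].
C[1] = 0.25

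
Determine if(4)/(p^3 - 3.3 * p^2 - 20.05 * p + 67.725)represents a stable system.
Denominator: p^3 - 3.3*p^2 - 20.05*p + 67.725 = (p - 4.3)(p - 3.5)(p + 4.5). Poles: -4.5, 3.5, 4.3. All Re(p)<0: No (unstable)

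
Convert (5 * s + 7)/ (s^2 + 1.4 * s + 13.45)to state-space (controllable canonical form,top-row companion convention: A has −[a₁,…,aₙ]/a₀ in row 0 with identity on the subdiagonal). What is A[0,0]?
Reachable canonical form for den = s^2 + 1.4*s + 13.45: top row of A = -[a₁,a₂,...,aₙ]/a₀, ones on the subdiagonal, zeros elsewhere.
A = [[-1.4, -13.45], [1, 0]].
A[0,0] = -1.4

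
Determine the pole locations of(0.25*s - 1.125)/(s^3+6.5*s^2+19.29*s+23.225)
Set denominator = 0: s^3 + 6.5*s^2 + 19.29*s + 23.225 = (s + 2.5)(s^2 + 4*s + 9.29) = 0 → Poles: -2 + 2.3j, -2 - 2.3j, -2.5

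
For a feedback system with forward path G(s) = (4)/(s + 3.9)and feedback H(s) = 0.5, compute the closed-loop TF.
Closed-loop T = G/(1+GH).
Numerator: G_num * H_den = 4.
Denominator: G_den * H_den + G_num * H_num = (s + 3.9) + (2) = s + 5.9.
T(s) = (4)/(s + 5.9)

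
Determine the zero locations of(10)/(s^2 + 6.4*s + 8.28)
Numerator is a nonzero constant (10) → Zeros: none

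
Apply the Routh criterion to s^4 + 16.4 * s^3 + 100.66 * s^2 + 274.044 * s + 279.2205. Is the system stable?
Routh array:
s^4: [1, 100.66, 279.2205]; s^3: [16.4, 274.044]; s^2: [83.95, 279.2205]; s^1: [219.497]; s^0: [279.2205]
First column: [1, 16.4, 83.95, 219.497, 279.2205]. Sign changes = 0.
Yes, stable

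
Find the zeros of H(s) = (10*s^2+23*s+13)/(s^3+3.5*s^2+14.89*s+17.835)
Set numerator = 0: 10*s^2 + 23*s + 13 = 10*(s + 1.3)(s + 1) = 0 → Zeros: -1, -1.3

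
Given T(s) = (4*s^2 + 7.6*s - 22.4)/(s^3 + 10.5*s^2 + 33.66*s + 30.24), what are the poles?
Set denominator = 0: s^3 + 10.5*s^2 + 33.66*s + 30.24 = (s + 1.5)(s + 4.8)(s + 4.2) = 0 → Poles: -1.5, -4.2, -4.8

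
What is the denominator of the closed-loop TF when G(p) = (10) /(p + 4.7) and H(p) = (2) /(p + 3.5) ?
Characteristic poly = G_den * H_den + G_num * H_num = (p^2 + 8.2*p + 16.45) + (20) = p^2 + 8.2*p + 36.45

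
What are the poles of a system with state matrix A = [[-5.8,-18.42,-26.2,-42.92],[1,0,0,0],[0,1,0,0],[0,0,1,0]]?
Eigenvalues solve det(λI - A) = 0.
Characteristic polynomial: λ^4 + 5.8*λ^3 + 18.42*λ^2 + 26.2*λ + 42.92 = 0.
Factor: (λ^2 + 0.6*λ + 3.7)(λ^2 + 5.2*λ + 11.6) = 0.
Roots: -0.3 + 1.9j, -0.3 - 1.9j, -2.6 + 2.2j, -2.6 - 2.2j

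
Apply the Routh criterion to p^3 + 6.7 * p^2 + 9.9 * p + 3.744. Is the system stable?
Routh array:
p^3: [1, 9.9]; p^2: [6.7, 3.744]; p^1: [9.34119]; p^0: [3.744]
First column: [1, 6.7, 9.34119, 3.744]. Sign changes = 0.
Yes, stable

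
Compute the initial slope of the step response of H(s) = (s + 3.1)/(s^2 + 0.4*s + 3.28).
IVT: y'(0⁺) = lim_{s→∞} s²·Y(s) = lim_{s→∞} s·H(s).
deg(num) = 1, deg(den) = 2, relative degree = 1, so s·H(s) → (leading num)/(leading den) = 1/1 = 1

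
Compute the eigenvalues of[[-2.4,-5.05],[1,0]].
Eigenvalues solve det(λI - A) = 0.
Characteristic polynomial: λ^2 + 2.4*λ + 5.05 = 0.
Roots: -1.2 + 1.9j, -1.2 - 1.9j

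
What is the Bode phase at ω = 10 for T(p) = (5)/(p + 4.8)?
Substitute p = j*10: T(j10) = 0.195059 - 0.406372j.
∠T(j10) = atan2(Im, Re) = atan2(-0.406372, 0.195059) = -64.36°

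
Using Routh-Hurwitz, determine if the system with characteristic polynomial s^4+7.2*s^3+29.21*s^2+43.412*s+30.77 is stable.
Routh array:
s^4: [1, 29.21, 30.77]; s^3: [7.2, 43.412]; s^2: [23.1806, 30.77]; s^1: [33.8547]; s^0: [30.77]
First column: [1, 7.2, 23.1806, 33.8547, 30.77]. Sign changes = 0.
Yes, stable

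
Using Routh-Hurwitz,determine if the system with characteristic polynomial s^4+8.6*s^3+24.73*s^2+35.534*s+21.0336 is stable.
Routh array:
s^4: [1, 24.73, 21.0336]; s^3: [8.6, 35.534]; s^2: [20.5981, 21.0336]; s^1: [26.7522]; s^0: [21.0336]
First column: [1, 8.6, 20.5981, 26.7522, 21.0336]. Sign changes = 0.
Yes, stable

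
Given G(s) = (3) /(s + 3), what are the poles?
Set denominator = 0: s + 3 = 0 → Poles: -3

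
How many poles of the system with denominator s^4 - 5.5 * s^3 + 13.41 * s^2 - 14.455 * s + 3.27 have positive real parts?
s^4 - 5.5*s^3 + 13.41*s^2 - 14.455*s + 3.27 = (s - 0.3)(s - 2)(s^2 - 3.2*s + 5.45). Poles: 0.3, 1.6 + 1.7j, 1.6 - 1.7j, 2. RHP poles (Re>0): 4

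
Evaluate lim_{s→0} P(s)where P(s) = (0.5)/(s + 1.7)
DC gain = P(0) = num(0)/den(0) = 0.5/1.7 = 0.2941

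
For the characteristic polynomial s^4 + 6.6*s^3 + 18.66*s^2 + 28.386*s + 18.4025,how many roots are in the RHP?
s^4 + 6.6*s^3 + 18.66*s^2 + 28.386*s + 18.4025 = (s + 1.7)(s + 2.5)(s^2 + 2.4*s + 4.33). Poles: -1.2 + 1.7j, -1.2 - 1.7j, -1.7, -2.5. RHP poles (Re>0): 0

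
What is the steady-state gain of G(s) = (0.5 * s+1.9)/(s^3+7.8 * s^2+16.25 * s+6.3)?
DC gain = G(0) = num(0)/den(0) = 1.9/6.3 = 0.3016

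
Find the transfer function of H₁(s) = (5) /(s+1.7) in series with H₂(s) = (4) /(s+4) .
Series: H = H₁ · H₂ = (n₁·n₂)/(d₁·d₂).
Num: n₁·n₂ = 20. Den: d₁·d₂ = s^2 + 5.7*s + 6.8.
H(s) = (20)/(s^2 + 5.7*s + 6.8)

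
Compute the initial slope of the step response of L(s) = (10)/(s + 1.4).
IVT: y'(0⁺) = lim_{s→∞} s²·Y(s) = lim_{s→∞} s·L(s).
deg(num) = 0, deg(den) = 1, relative degree = 1, so s·L(s) → (leading num)/(leading den) = 10/1 = 10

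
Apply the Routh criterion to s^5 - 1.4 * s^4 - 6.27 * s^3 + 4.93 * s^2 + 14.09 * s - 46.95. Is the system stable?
Routh array:
s^5: [1, -6.27, 14.09]; s^4: [-1.4, 4.93, -46.95]; s^3: [-2.74857, -19.4457]; s^2: [14.8348, -46.95]; s^1: [-28.1446]; s^0: [-46.95]
First column: [1, -1.4, -2.74857, 14.8348, -28.1446, -46.95]. Sign changes = 3.
No, unstable (3 RHP root(s))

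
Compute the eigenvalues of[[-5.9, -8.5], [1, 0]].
Eigenvalues solve det(λI - A) = 0.
Characteristic polynomial: λ^2 + 5.9*λ + 8.5 = 0.
Factor: (λ + 2.5)(λ + 3.4) = 0.
Roots: -2.5, -3.4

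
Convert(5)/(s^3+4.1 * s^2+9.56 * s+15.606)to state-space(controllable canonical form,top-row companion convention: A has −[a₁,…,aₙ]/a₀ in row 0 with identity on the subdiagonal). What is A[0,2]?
Reachable canonical form for den = s^3 + 4.1*s^2 + 9.56*s + 15.606: top row of A = -[a₁,a₂,...,aₙ]/a₀, ones on the subdiagonal, zeros elsewhere.
A = [[-4.1, -9.56, -15.606], [1, 0, 0], [0, 1, 0]].
A[0,2] = -15.606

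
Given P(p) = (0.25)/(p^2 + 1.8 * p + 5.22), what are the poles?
Set denominator = 0: p^2 + 1.8*p + 5.22 = 0 → Poles: -0.9 + 2.1j, -0.9 - 2.1j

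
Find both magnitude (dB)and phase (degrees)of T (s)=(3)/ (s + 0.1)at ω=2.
Substitute s = j*2: T(j2) = 0.074813 - 1.49626j.
|T| = 20*log₁₀(sqrt(Re²+Im²)) = 3.51 dB.
∠T = atan2(Im, Re) = -87.14°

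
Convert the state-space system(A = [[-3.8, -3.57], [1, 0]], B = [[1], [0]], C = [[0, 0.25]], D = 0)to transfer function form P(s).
P(s) = C(sI - A)⁻¹B + D.
Characteristic polynomial det(sI - A) = s^2 + 3.8*s + 3.57.
Numerator from C·adj(sI-A)·B + D·det(sI-A) = 0.25.
P(s) = (0.25)/(s^2 + 3.8*s + 3.57)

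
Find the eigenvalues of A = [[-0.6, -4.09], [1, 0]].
Eigenvalues solve det(λI - A) = 0.
Characteristic polynomial: λ^2 + 0.6*λ + 4.09 = 0.
Roots: -0.3 + 2j, -0.3 - 2j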